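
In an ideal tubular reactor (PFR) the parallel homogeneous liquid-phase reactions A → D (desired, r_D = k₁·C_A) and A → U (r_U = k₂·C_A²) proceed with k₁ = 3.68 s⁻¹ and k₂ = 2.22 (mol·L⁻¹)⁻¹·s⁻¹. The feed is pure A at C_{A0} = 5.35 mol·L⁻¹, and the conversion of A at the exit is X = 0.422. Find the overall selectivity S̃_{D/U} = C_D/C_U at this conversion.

C_A = C_{A0}(1−X) = 3.092 mol·L⁻¹.
Along a PFR/batch, dC_D/dC_A = −r_D/(r_D+r_U) = −k₁/(k₁+k₂·C_A).
Integrating from C_{A0} to C_A: C_D = (3.68/2.22)·ln[(3.68+2.22·5.35)/(3.68+2.22·3.09)] = 1.658·ln(15.56/10.54) = 0.6446 mol·L⁻¹.
C_U = (C_{A0}−C_A)−C_D = 1.613 mol·L⁻¹; S̃_{D/U} = 0.6446/1.613 = 0.400.

0.400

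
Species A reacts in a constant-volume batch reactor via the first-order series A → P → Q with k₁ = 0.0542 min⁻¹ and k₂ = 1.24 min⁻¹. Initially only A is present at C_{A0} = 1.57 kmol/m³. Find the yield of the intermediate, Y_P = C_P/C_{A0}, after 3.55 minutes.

0.0371

The intermediate concentration in a first-order A→B→C sequence is C_P = k₁C_{A0}(e^(−k₁t) − e^(−k₂t))/(k₂−k₁).
e^(−k₁t) = e^(−0.0542×3.55) = e^(−0.1924) = 0.8250; e^(−k₂t) = e^(−4.402) = 0.01225.
C_P = 0.0542×1.57/(1.24−0.0542) × (0.8250−0.01225) = 0.07176×0.8127 = 0.05832 kmol/m³.
Y_P = C_P/C_{A0} = 0.05832/1.57 = 0.0371.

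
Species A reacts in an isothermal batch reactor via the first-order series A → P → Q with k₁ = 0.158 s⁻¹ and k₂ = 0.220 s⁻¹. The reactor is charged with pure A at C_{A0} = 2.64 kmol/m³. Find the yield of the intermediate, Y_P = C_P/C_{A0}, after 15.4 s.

The intermediate concentration in a first-order A→B→C sequence is C_P = k₁C_{A0}(e^(−k₁t) − e^(−k₂t))/(k₂−k₁).
e^(−k₁t) = e^(−0.158×15.4) = e^(−2.433) = 0.08776; e^(−k₂t) = e^(−3.388) = 0.03378.
C_P = 0.158×2.64/(0.220−0.158) × (0.08776−0.03378) = 6.728×0.05398 = 0.3632 kmol/m³.
Y_P = C_P/C_{A0} = 0.3632/2.64 = 0.138.

0.138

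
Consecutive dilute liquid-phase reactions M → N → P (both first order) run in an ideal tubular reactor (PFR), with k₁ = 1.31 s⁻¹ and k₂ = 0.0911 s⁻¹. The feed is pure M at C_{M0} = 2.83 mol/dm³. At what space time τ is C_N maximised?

2.19 s

For first-order series the maximum of C_N occurs at τ_opt = ln(k₂/k₁)/(k₂−k₁).
= ln(0.0911/1.31)/(0.0911−1.31) = ln(0.06954)/-1.219 = -2.666/-1.219 = 2.19 s.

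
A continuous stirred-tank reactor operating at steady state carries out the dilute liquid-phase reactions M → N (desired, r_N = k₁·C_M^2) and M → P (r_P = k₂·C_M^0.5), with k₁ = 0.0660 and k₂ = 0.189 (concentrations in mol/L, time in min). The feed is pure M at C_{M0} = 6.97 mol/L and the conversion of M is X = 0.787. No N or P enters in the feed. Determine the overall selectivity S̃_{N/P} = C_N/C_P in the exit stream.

0.632

Exit C_M = C_{M0}(1−X) = 6.97×0.213 = 1.485 mol/L.
Rates in a CSTR are evaluated at the outlet concentration: r_N = 0.0660×1.485^2 = 0.1455, r_P = 0.189×1.485^0.5 = 0.2303.
Overall selectivity = C_N/C_P = r_Nτ/(r_Pτ) = r_N/r_P = 0.632.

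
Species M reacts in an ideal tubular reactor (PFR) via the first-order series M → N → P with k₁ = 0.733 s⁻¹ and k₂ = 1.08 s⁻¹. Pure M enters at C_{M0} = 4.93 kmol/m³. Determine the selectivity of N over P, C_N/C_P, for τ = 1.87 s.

Solving the coupled first-order balances gives C_N(τ) = [k₁/(k₂−k₁)]·C_{M0}·(e^(−k₁τ) − e^(−k₂τ)).
e^(−k₁τ) = e^(−0.733×1.87) = e^(−1.371) = 0.2539; e^(−k₂τ) = e^(−2.020) = 0.1327.
C_N = 0.733×4.93/(1.08−0.733) × (0.2539−0.1327) = 10.41×0.1212 = 1.262 kmol/m³.
C_M = C_{M0}e^(−k₁τ) = 1.252 kmol/m³, so C_P = C_{M0}−C_M−C_N = 2.416 kmol/m³; C_N/C_P = 0.523.

0.523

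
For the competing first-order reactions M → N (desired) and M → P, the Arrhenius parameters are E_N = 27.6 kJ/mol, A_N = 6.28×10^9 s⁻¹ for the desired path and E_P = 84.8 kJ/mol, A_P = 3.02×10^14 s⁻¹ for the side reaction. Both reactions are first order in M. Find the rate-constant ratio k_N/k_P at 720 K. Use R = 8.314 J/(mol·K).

0.294

With equal orders, S_{N/P} = k_N/k_P = (A_N/A_P)·exp[(E_P−E_N)/(RT)].
(E_P−E_N)/(RT) = (84.8−27.6)×10³/(8.314×720) = 57200/5986 = 9.556.
k_N/k_P = (6.28×10^9/3.02×10^14)·exp(9.556) = 2.079×10^-5 × 14122 = 0.294.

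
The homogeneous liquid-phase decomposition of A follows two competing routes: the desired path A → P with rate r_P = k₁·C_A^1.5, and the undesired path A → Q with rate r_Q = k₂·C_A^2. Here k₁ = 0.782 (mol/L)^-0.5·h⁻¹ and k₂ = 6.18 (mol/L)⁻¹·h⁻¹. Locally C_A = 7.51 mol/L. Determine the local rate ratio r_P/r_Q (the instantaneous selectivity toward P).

0.0462

S_{P/Q} = r_P/r_Q = (k₁·C_A^1.5)/(k₂·C_A^2) = (k₁/k₂)·C_A^-0.5.
= (0.782×7.510^1.5) / (6.18×7.510^2) = 16.09/348.6 = 0.0462.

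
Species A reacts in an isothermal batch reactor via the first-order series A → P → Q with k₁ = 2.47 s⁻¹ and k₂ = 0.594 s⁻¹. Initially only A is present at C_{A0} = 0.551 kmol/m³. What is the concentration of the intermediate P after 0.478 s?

0.323 kmol/m³

For first-order series with pure A initially, C_P(t) = k₁C_{A0}/(k₂−k₁)·(e^(−k₁t) − e^(−k₂t)).
e^(−k₁t) = e^(−2.47×0.478) = e^(−1.181) = 0.3071; e^(−k₂t) = e^(−0.2839) = 0.7528.
C_P = 2.47×0.551/(0.594−2.47) × (0.3071−0.7528) = (-0.7255)×(-0.4457) = 0.3234 kmol/m³.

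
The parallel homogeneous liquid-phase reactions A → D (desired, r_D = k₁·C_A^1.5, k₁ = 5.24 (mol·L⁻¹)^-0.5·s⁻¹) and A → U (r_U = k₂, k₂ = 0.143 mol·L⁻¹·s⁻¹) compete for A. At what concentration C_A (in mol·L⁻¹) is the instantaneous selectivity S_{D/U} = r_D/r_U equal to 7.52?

S_{D/U} = (k₁/k₂)·C_A^1.5 ⇒ C_A = (S·k₂/k₁)^(1/1.5).
= (7.52×0.143/5.24)^(0.6667) = (0.2052)^(0.6667) = 0.348 mol·L⁻¹.

0.348 mol·L⁻¹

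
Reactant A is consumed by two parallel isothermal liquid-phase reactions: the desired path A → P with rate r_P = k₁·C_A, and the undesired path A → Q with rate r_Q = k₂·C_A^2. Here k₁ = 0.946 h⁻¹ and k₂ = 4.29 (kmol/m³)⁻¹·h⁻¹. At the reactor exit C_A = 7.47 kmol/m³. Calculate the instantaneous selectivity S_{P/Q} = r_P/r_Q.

S_{P/Q} = r_P/r_Q = (k₁·C_A)/(k₂·C_A^2) = (k₁/k₂)·C_A⁻¹.
= (0.946×7.470) / (4.29×7.470^2) = 7.067/239.4 = 0.0295.
The undesired path is higher order in A, so low C_A (CSTR or dilute feed) favours P.

0.0295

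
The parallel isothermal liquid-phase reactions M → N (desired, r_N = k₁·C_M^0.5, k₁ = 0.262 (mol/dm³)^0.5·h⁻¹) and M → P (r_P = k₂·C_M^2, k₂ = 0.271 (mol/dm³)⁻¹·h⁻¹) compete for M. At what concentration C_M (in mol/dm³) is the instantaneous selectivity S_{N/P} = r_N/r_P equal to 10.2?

S_{N/P} = (k₁/k₂)·C_M^-1.5 ⇒ C_M = (S·k₂/k₁)^(1/(-1.5)).
= (10.2×0.271/0.262)^(-0.6667) = (10.55)^(-0.6667) = 0.208 mol/dm³.

0.208 mol/dm³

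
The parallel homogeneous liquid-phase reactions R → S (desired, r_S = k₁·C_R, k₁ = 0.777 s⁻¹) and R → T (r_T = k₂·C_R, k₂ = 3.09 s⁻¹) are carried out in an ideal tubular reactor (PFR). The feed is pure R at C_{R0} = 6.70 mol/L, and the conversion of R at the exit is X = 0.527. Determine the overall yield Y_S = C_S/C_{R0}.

0.106

C_R = C_{R0}(1−X) = 3.169 mol/L.
Both paths are first order in R, so the instantaneous fraction to S is constant: dC_S/d(−C_R) = k₁/(k₁+k₂) = 0.2009.
C_S = 0.2009·(C_{R0}−C_R) = 0.2009×3.531 = 0.709 mol/L.
Y_S = C_S/C_{R0} = 0.7095/6.70 = 0.106.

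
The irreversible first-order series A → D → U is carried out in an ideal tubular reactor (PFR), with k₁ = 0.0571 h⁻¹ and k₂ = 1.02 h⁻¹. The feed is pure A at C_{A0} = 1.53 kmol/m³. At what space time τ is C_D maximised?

The intermediate peaks when r₁ = r₂, i.e. k₁e^(−k₁τ) = k₂e^(−k₂τ), giving τ_opt = ln(k₂/k₁)/(k₂−k₁).
= ln(1.02/0.0571)/(1.02−0.0571) = ln(17.86)/0.9629 = 2.883/0.9629 = 2.99 h.

2.99 h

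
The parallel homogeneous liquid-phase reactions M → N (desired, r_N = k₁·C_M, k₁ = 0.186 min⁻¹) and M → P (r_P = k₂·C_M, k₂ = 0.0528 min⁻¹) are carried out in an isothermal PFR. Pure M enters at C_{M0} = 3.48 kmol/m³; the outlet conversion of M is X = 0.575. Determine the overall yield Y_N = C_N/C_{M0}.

C_M = C_{M0}(1−X) = 1.479 kmol/m³.
Both paths are first order in M, so the instantaneous fraction to N is constant: dC_N/d(−C_M) = k₁/(k₁+k₂) = 0.7789.
C_N = 0.7789·(C_{M0}−C_M) = 0.7789×2.001 = 1.56 kmol/m³.
Y_N = C_N/C_{M0} = 1.559/3.48 = 0.448.

0.448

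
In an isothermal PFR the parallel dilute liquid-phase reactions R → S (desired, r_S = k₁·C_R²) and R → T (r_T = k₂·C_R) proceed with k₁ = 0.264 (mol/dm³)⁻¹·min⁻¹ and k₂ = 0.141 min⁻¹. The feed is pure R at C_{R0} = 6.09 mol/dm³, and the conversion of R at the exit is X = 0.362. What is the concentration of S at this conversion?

C_R = C_{R0}(1−X) = 3.885 mol/dm³.
Along a PFR/batch, dC_T/dC_R = −r_T/(r_S+r_T) = −k₂/(k₂+k₁·C_R).
Integrating from C_{R0} to C_R: C_T = (0.141/0.264)·ln[(0.141+0.264·6.09)/(0.141+0.264·3.89)] = 0.5341·ln(1.749/1.167) = 0.2161 mol/dm³.
Then C_S = (C_{R0}−C_R) − C_T = 2.205 − 0.2161 = 1.988 mol/dm³.

1.99 mol/dm³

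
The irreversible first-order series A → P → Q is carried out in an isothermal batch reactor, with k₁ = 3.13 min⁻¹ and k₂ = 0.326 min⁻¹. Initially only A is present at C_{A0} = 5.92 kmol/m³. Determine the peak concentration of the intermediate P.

At the optimum, C_{P,max}/C_{A0} = (k₁/k₂)^[k₂/(k₂−k₁)].
= (3.13/0.326)^(0.326/(0.326−3.13)) = (9.601)^(-0.1163) = 0.7688.
C_{P,max} = 0.7688×5.92 = 4.55 kmol/m³.

4.55 kmol/m³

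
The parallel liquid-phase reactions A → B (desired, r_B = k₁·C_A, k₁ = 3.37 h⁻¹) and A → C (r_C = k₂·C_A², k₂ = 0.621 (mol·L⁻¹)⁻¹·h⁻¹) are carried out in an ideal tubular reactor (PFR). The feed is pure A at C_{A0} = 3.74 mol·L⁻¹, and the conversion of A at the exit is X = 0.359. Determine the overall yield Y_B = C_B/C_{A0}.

0.230

C_A = C_{A0}(1−X) = 2.397 mol·L⁻¹.
Along a PFR/batch, dC_B/dC_A = −r_B/(r_B+r_C) = −k₁/(k₁+k₂·C_A).
Integrating from C_{A0} to C_A: C_B = (3.37/0.621)·ln[(3.37+0.621·3.74)/(3.37+0.621·2.40)] = 5.427·ln(5.693/4.859) = 0.8595 mol·L⁻¹.
Y_B = C_B/C_{A0} = 0.8595/3.74 = 0.230.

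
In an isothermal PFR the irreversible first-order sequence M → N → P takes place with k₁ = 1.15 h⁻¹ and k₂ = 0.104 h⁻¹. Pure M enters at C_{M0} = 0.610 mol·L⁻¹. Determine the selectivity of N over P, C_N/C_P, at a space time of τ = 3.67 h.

For first-order series with pure M initially, C_N(τ) = k₁C_{M0}/(k₂−k₁)·(e^(−k₁τ) − e^(−k₂τ)).
e^(−k₁τ) = e^(−1.15×3.67) = e^(−4.220) = 0.01469; e^(−k₂τ) = e^(−0.3817) = 0.6827.
C_N = 1.15×0.610/(0.104−1.15) × (0.01469−0.6827) = (-0.6707)×(-0.6680) = 0.4480 mol·L⁻¹.
C_M = C_{M0}e^(−k₁τ) = 0.008962 mol·L⁻¹, so C_P = C_{M0}−C_M−C_N = 0.1530 mol·L⁻¹; C_N/C_P = 2.93.

2.93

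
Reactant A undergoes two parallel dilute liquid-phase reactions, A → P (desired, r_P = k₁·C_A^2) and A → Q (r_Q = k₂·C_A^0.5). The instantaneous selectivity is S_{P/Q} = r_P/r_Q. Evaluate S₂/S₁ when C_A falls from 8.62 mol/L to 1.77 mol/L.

0.0930

S_{P/Q} = (k₁/k₂)·C_A^1.5, so S₂/S₁ = (C_{A,2}/C_{A,1})^1.5.
= (1.77/8.62)^1.5 = (0.2053)^1.5 = 0.0930.
Selectivity toward P falls as C_A falls — high-concentration operation is favoured.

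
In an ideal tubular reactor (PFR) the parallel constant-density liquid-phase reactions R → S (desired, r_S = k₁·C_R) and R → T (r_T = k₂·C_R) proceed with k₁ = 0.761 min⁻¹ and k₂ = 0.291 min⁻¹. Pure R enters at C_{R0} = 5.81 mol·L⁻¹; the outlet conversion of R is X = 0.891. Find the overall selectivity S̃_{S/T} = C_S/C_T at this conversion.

2.62

C_R = C_{R0}(1−X) = 0.6333 mol·L⁻¹.
Both paths are first order in R, so the instantaneous fraction to S is constant: dC_S/d(−C_R) = k₁/(k₁+k₂) = 0.7234.
C_S = 0.7234·(C_{R0}−C_R) = 0.7234×5.177 = 3.74 mol·L⁻¹.
C_T = (C_{R0}−C_R)−C_S = 1.432 mol·L⁻¹; S̃_{S/T} = 3.745/1.432 = 2.62.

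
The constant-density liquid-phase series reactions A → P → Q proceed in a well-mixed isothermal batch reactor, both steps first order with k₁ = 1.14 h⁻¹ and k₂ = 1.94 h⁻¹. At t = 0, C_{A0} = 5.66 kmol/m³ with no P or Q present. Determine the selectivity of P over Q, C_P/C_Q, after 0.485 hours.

1.64

For first-order series with pure A initially, C_P(t) = k₁C_{A0}/(k₂−k₁)·(e^(−k₁t) − e^(−k₂t)).
e^(−k₁t) = e^(−1.14×0.485) = e^(−0.5529) = 0.5753; e^(−k₂t) = e^(−0.9409) = 0.3903.
C_P = 1.14×5.66/(1.94−1.14) × (0.5753−0.3903) = 8.066×0.1850 = 1.492 kmol/m³.
C_A = C_{A0}e^(−k₁t) = 3.256 kmol/m³, so C_Q = C_{A0}−C_A−C_P = 0.9118 kmol/m³; C_P/C_Q = 1.64.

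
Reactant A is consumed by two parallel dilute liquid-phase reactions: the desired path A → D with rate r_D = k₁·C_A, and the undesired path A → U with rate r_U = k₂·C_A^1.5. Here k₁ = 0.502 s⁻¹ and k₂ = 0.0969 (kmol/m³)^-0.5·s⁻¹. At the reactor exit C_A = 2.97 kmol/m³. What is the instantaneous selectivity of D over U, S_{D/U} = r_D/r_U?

3.01

S_{D/U} = r_D/r_U = (k₁·C_A)/(k₂·C_A^1.5) = (k₁/k₂)·C_A^-0.5.
= (0.502×2.970) / (0.0969×2.970^1.5) = 1.491/0.4960 = 3.01.
The undesired path is higher order in A, so low C_A (CSTR or dilute feed) favours D.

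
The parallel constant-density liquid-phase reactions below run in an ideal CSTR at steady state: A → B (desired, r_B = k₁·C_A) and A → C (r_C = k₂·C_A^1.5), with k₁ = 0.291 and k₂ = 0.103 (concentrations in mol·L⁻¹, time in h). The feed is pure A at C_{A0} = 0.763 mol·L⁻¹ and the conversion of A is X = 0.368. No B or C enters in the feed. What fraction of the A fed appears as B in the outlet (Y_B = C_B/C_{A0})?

0.295

Exit C_A = C_{A0}(1−X) = 0.763×0.632 = 0.4822 mol·L⁻¹.
A CSTR operates uniformly at the exit composition, giving r_B = 0.1403 and r_C = 0.03449 (each k·C_A^n at C_A = 0.4822).
Fraction of consumed A going to B: r_B/(r_B+r_C) = 0.8027.
C_B = 0.8027·C_{A0}·X = 0.8027×0.763×0.368 = 0.225 mol·L⁻¹; Y_B = C_B/C_{A0} = 0.295.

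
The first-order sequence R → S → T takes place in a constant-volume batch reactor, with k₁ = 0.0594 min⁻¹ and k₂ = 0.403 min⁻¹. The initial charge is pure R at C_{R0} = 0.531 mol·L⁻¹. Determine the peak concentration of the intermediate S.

0.0562 mol·L⁻¹

For a first-order series the maximum intermediate yield is C_{S,max}/C_{R0} = (k₁/k₂)^[k₂/(k₂−k₁)].
= (0.0594/0.403)^(0.403/(0.403−0.0594)) = (0.1474)^(1.173) = 0.1059.
C_{S,max} = 0.1059×0.531 = 0.0562 mol·L⁻¹.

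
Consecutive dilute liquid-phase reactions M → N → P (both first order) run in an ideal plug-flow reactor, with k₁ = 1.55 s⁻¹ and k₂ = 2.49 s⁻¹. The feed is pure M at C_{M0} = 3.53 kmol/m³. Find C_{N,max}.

1.01 kmol/m³

For a first-order series the maximum intermediate yield is C_{N,max}/C_{M0} = (k₁/k₂)^[k₂/(k₂−k₁)].
= (1.55/2.49)^(2.49/(2.49−1.55)) = (0.6225)^(2.649) = 0.2849.
C_{N,max} = 0.2849×3.53 = 1.01 kmol/m³.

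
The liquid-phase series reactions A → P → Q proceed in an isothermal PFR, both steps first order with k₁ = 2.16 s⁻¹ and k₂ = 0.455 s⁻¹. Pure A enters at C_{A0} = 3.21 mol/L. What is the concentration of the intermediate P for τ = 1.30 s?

For first-order series with pure A initially, C_P(τ) = k₁C_{A0}/(k₂−k₁)·(e^(−k₁τ) − e^(−k₂τ)).
e^(−k₁τ) = e^(−2.16×1.30) = e^(−2.808) = 0.06033; e^(−k₂τ) = e^(−0.5915) = 0.5535.
C_P = 2.16×3.21/(0.455−2.16) × (0.06033−0.5535) = (-4.067)×(-0.4932) = 2.006 mol/L.

2.01 mol/L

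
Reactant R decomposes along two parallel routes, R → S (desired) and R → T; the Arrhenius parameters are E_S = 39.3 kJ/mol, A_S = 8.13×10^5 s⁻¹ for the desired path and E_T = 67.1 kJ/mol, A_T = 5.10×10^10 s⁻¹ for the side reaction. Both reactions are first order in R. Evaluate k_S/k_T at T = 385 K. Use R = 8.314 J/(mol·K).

Since both paths have the same order in R, the concentration cancels and S_{S/T} = k_S/k_T = (A_S/A_T)·exp[(E_T−E_S)/(RT)].
(E_T−E_S)/(RT) = (67.1−39.3)×10³/(8.314×385) = 27800/3201 = 8.685.
k_S/k_T = (8.13×10^5/5.10×10^10)·exp(8.685) = 1.594×10^-5 × 5914 = 0.0943.
Since E_S < E_T, lowering the temperature improves selectivity toward S.

0.0943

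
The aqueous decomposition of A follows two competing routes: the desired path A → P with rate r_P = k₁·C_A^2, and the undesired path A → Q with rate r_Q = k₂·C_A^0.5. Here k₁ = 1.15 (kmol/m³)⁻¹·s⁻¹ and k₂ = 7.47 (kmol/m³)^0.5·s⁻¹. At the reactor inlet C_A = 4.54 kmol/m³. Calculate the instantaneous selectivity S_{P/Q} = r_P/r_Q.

S_{P/Q} = r_P/r_Q = (k₁·C_A^2)/(k₂·C_A^0.5) = (k₁/k₂)·C_A^1.5.
= (1.15×4.540^2) / (7.47×4.540^0.5) = 23.70/15.92 = 1.49.
Since the desired path is higher order in A, keeping C_A high (PFR or concentrated feed) favours P.

1.49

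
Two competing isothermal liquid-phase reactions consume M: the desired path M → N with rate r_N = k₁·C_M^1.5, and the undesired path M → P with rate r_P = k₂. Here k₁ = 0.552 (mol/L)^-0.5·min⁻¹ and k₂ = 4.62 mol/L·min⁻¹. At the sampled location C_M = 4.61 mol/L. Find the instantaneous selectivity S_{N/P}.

1.18

S_{N/P} = r_N/r_P = (k₁·C_M^1.5)/(k₂) = (k₁/k₂)·C_M^1.5.
= (0.552×4.610^1.5) / (4.62) = 5.464/4.620 = 1.18.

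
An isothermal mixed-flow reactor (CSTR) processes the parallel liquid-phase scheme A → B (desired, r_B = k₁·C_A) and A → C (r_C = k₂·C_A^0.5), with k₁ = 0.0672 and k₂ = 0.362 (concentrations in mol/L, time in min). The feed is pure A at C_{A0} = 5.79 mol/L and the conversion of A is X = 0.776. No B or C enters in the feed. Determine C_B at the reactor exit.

Exit C_A = C_{A0}(1−X) = 5.79×0.224 = 1.297 mol/L.
Rates in a CSTR are evaluated at the outlet concentration: r_B = 0.0672×1.297 = 0.08716, r_C = 0.362×1.297^0.5 = 0.4123.
Fraction of consumed A going to B: r_B/(r_B+r_C) = 0.1745.
C_B = 0.1745·C_{A0}·X = 0.1745×5.79×0.776 = 0.784 mol/L.

0.784 mol/L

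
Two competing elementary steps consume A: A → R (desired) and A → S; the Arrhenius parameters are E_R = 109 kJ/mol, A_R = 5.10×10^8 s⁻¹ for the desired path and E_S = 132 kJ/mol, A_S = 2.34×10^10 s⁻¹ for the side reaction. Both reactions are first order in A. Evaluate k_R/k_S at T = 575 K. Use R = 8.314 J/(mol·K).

2.68

k_R/k_S = (A_R/A_S)·exp[−(E_R−E_S)/(RT)] = (A_R/A_S)·exp[(E_S−E_R)/(RT)].
(E_S−E_R)/(RT) = (132−109)×10³/(8.314×575) = 23000/4781 = 4.811.
k_R/k_S = (5.10×10^8/2.34×10^10)·exp(4.811) = 0.02179 × 122.9 = 2.68.
Since E_R < E_S, lowering the temperature improves selectivity toward R.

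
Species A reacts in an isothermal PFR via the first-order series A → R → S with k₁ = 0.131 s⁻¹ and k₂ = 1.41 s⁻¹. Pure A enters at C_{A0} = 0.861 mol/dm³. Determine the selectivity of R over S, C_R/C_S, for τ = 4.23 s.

0.160

Solving the coupled first-order balances gives C_R(τ) = [k₁/(k₂−k₁)]·C_{A0}·(e^(−k₁τ) − e^(−k₂τ)).
e^(−k₁τ) = e^(−0.131×4.23) = e^(−0.5541) = 0.5746; e^(−k₂τ) = e^(−5.964) = 0.002569.
C_R = 0.131×0.861/(1.41−0.131) × (0.5746−0.002569) = 0.08819×0.5720 = 0.05044 mol/dm³.
C_A = C_{A0}e^(−k₁τ) = 0.4947 mol/dm³, so C_S = C_{A0}−C_A−C_R = 0.3159 mol/dm³; C_R/C_S = 0.160.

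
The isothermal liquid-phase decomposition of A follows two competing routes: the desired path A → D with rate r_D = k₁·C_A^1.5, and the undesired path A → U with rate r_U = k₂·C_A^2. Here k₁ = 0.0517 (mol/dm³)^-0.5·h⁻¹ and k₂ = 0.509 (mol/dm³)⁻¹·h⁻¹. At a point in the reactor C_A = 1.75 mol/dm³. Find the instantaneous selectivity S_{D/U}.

S_{D/U} = r_D/r_U = (k₁·C_A^1.5)/(k₂·C_A^2) = (k₁/k₂)·C_A^-0.5.
= (0.0517×1.750^1.5) / (0.509×1.750^2) = 0.1197/1.559 = 0.0768.

0.0768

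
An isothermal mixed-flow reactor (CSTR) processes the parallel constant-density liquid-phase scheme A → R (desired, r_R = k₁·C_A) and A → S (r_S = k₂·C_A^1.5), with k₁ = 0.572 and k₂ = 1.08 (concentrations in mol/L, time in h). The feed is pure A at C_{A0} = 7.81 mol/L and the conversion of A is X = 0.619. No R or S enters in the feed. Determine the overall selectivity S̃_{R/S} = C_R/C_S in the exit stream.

0.307

Exit C_A = C_{A0}(1−X) = 7.81×0.381 = 2.976 mol/L.
Rates in a CSTR are evaluated at the outlet concentration: r_R = 0.572×2.976 = 1.702, r_S = 1.08×2.976^1.5 = 5.544.
Overall selectivity = C_R/C_S = r_Rτ/(r_Sτ) = r_R/r_S = 0.307.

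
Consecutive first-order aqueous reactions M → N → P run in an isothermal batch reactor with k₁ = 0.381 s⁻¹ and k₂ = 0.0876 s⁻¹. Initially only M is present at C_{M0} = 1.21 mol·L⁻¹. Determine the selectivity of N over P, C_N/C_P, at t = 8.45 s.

1.45

Solving the coupled first-order balances gives C_N(t) = [k₁/(k₂−k₁)]·C_{M0}·(e^(−k₁t) − e^(−k₂t)).
e^(−k₁t) = e^(−0.381×8.45) = e^(−3.219) = 0.03998; e^(−k₂t) = e^(−0.7402) = 0.4770.
C_N = 0.381×1.21/(0.0876−0.381) × (0.03998−0.4770) = (-1.571)×(-0.4370) = 0.6867 mol·L⁻¹.
C_M = C_{M0}e^(−k₁t) = 0.04837 mol·L⁻¹, so C_P = C_{M0}−C_M−C_N = 0.4749 mol·L⁻¹; C_N/C_P = 1.45.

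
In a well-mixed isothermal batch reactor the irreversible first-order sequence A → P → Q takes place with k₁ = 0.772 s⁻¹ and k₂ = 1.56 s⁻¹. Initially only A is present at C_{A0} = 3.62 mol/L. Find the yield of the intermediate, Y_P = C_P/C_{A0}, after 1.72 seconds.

Solving the coupled first-order balances gives C_P(t) = [k₁/(k₂−k₁)]·C_{A0}·(e^(−k₁t) − e^(−k₂t)).
e^(−k₁t) = e^(−0.772×1.72) = e^(−1.328) = 0.2650; e^(−k₂t) = e^(−2.683) = 0.06834.
C_P = 0.772×3.62/(1.56−0.772) × (0.2650−0.06834) = 3.546×0.1967 = 0.6976 mol/L.
Y_P = C_P/C_{A0} = 0.6976/3.62 = 0.193.

0.193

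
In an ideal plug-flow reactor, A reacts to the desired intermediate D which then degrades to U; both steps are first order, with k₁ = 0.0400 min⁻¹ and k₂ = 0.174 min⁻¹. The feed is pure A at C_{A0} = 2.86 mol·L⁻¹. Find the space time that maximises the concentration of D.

11.0 min

Setting dC_D/dτ = 0 gives τ_opt = ln(k₂/k₁)/(k₂−k₁).
= ln(0.174/0.0400)/(0.174−0.0400) = ln(4.350)/0.1340 = 1.470/0.1340 = 11.0 min.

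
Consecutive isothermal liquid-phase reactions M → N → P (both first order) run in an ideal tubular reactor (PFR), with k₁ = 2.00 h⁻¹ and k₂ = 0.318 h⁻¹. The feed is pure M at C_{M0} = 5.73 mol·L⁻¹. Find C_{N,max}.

4.05 mol·L⁻¹

At the optimum, C_{N,max}/C_{M0} = (k₁/k₂)^[k₂/(k₂−k₁)].
= (2.00/0.318)^(0.318/(0.318−2.00)) = (6.289)^(-0.1891) = 0.7063.
C_{N,max} = 0.7063×5.73 = 4.05 mol·L⁻¹.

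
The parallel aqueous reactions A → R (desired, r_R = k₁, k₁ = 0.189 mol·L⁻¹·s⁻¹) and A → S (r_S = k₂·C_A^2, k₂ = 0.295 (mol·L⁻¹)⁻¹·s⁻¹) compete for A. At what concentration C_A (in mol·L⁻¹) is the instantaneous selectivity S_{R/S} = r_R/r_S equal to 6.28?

0.319 mol·L⁻¹

S_{R/S} = (k₁/k₂)·C_A^-2 ⇒ C_A = (S·k₂/k₁)^(-0.5).
= (6.28×0.295/0.189)^(-0.5) = (9.802)^(-0.5) = 0.319 mol·L⁻¹.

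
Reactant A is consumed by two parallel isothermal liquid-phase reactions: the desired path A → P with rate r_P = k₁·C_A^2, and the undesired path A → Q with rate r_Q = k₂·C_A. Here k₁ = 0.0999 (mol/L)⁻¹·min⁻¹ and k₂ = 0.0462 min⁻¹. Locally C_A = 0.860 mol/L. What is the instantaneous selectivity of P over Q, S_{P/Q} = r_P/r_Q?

S_{P/Q} = r_P/r_Q = (k₁·C_A^2)/(k₂·C_A) = (k₁/k₂)·C_A.
= (0.0999×0.8600^2) / (0.0462×0.8600) = 0.07389/0.03973 = 1.86.
Since the desired path is higher order in A, keeping C_A high (PFR or concentrated feed) favours P.

1.86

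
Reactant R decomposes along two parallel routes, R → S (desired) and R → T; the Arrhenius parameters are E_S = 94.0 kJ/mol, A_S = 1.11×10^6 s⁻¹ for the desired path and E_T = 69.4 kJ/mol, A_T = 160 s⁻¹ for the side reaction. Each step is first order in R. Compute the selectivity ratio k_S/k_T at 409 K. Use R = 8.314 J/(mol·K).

With equal orders, S_{S/T} = k_S/k_T = (A_S/A_T)·exp[(E_T−E_S)/(RT)].
(E_T−E_S)/(RT) = (69.4−94.0)×10³/(8.314×409) = -24600/3400 = -7.234.
k_S/k_T = (1.11×10^6/160)·exp(-7.234) = 6938 × 7.213×10^-4 = 5.00.

5.00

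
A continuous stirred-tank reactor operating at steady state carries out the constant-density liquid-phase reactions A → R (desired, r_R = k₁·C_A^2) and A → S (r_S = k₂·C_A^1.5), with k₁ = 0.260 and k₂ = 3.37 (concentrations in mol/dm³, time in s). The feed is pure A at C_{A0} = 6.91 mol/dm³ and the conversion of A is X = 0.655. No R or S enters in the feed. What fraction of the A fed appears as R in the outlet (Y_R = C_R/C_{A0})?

Exit C_A = C_{A0}(1−X) = 6.91×0.345 = 2.384 mol/dm³.
A CSTR operates uniformly at the exit composition, giving r_R = 1.478 and r_S = 12.40 (each k·C_A^n at C_A = 2.384).
Fraction of consumed A going to R: r_R/(r_R+r_S) = 0.1064.
C_R = 0.1064·C_{A0}·X = 0.1064×6.91×0.655 = 0.482 mol/dm³; Y_R = C_R/C_{A0} = 0.0697.

0.0697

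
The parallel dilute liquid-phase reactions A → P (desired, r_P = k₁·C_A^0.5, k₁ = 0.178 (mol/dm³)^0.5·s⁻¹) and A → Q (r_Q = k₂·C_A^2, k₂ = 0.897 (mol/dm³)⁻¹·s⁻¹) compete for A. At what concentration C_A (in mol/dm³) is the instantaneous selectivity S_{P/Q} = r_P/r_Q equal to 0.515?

0.530 mol/dm³

S_{P/Q} = (k₁/k₂)·C_A^-1.5 ⇒ C_A = (S·k₂/k₁)^(1/(-1.5)).
= (0.515×0.897/0.178)^(-0.6667) = (2.595)^(-0.6667) = 0.530 mol/dm³.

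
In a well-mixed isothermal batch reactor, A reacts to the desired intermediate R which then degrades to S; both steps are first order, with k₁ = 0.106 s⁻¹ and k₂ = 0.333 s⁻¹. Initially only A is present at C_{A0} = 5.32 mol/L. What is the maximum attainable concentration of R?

0.992 mol/L

At the optimum, C_{R,max}/C_{A0} = (k₁/k₂)^[k₂/(k₂−k₁)].
= (0.106/0.333)^(0.333/(0.333−0.106)) = (0.3183)^(1.467) = 0.1865.
C_{R,max} = 0.1865×5.32 = 0.992 mol/L.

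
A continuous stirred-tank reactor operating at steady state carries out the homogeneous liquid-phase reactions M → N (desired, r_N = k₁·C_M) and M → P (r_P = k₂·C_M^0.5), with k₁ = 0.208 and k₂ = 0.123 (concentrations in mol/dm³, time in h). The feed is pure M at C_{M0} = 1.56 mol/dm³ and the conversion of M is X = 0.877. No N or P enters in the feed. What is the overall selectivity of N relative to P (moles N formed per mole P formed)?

0.741

Exit C_M = C_{M0}(1−X) = 1.56×0.123 = 0.1919 mol/dm³.
In a CSTR the entire volume is at exit conditions, so r_N = 0.208×0.1919 = 0.03991 and r_P = 0.123×0.1919^0.5 = 0.05388.
Overall selectivity = C_N/C_P = r_Nτ/(r_Pτ) = r_N/r_P = 0.741.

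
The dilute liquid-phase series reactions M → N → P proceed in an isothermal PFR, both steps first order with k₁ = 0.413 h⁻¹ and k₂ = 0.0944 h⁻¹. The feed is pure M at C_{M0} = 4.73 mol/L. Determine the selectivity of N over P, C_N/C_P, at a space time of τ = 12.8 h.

0.620

The intermediate concentration in a first-order A→B→C sequence is C_N = k₁C_{M0}(e^(−k₁τ) − e^(−k₂τ))/(k₂−k₁).
e^(−k₁τ) = e^(−0.413×12.8) = e^(−5.286) = 0.005060; e^(−k₂τ) = e^(−1.208) = 0.2987.
C_N = 0.413×4.73/(0.0944−0.413) × (0.005060−0.2987) = (-6.131)×(-0.2936) = 1.800 mol/L.
C_M = C_{M0}e^(−k₁τ) = 0.02393 mol/L, so C_P = C_{M0}−C_M−C_N = 2.906 mol/L; C_N/C_P = 0.620.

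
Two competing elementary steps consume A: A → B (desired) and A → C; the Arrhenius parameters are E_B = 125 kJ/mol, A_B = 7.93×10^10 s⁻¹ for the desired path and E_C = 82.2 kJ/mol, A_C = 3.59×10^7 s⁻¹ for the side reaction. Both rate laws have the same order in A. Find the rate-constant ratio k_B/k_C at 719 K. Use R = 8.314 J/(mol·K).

Since both paths have the same order in A, the concentration cancels and S_{B/C} = k_B/k_C = (A_B/A_C)·exp[(E_C−E_B)/(RT)].
(E_C−E_B)/(RT) = (82.2−125)×10³/(8.314×719) = -42800/5978 = -7.160.
k_B/k_C = (7.93×10^10/3.59×10^7)·exp(-7.160) = 2209 × 7.772×10^-4 = 1.72.
Since E_B > E_C, raising the temperature improves selectivity toward B.

1.72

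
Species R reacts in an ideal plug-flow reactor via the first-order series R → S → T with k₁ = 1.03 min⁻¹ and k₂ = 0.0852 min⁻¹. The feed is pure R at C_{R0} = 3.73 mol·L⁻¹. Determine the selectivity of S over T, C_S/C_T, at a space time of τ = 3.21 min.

Solving the coupled first-order balances gives C_S(τ) = [k₁/(k₂−k₁)]·C_{R0}·(e^(−k₁τ) − e^(−k₂τ)).
e^(−k₁τ) = e^(−1.03×3.21) = e^(−3.306) = 0.03665; e^(−k₂τ) = e^(−0.2735) = 0.7607.
C_S = 1.03×3.73/(0.0852−1.03) × (0.03665−0.7607) = (-4.066)×(-0.7241) = 2.944 mol·L⁻¹.
C_R = C_{R0}e^(−k₁τ) = 0.1367 mol·L⁻¹, so C_T = C_{R0}−C_R−C_S = 0.6490 mol·L⁻¹; C_S/C_T = 4.54.

4.54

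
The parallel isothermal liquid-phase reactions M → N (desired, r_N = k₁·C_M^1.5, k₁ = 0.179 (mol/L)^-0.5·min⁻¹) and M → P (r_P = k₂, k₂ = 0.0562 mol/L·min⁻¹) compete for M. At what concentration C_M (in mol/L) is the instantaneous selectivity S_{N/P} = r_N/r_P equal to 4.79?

1.31 mol/L

S_{N/P} = (k₁/k₂)·C_M^1.5 ⇒ C_M = (S·k₂/k₁)^(1/1.5).
= (4.79×0.0562/0.179)^(0.6667) = (1.504)^(0.6667) = 1.31 mol/L.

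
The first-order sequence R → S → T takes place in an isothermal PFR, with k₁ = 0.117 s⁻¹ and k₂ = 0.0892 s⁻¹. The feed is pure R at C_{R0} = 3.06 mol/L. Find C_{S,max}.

1.28 mol/L

For a first-order series the maximum intermediate yield is C_{S,max}/C_{R0} = (k₁/k₂)^[k₂/(k₂−k₁)].
= (0.117/0.0892)^(0.0892/(0.0892−0.117)) = (1.312)^(-3.209) = 0.4188.
C_{S,max} = 0.4188×3.06 = 1.28 mol/L.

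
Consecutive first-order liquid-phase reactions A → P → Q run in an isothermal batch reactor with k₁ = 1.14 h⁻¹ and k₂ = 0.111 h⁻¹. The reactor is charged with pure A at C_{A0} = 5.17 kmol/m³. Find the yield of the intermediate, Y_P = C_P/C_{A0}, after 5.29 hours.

0.613

The intermediate concentration in a first-order A→B→C sequence is C_P = k₁C_{A0}(e^(−k₁t) − e^(−k₂t))/(k₂−k₁).
e^(−k₁t) = e^(−1.14×5.29) = e^(−6.031) = 0.002404; e^(−k₂t) = e^(−0.5872) = 0.5559.
C_P = 1.14×5.17/(0.111−1.14) × (0.002404−0.5559) = (-5.728)×(-0.5535) = 3.170 kmol/m³.
Y_P = C_P/C_{A0} = 3.170/5.17 = 0.613.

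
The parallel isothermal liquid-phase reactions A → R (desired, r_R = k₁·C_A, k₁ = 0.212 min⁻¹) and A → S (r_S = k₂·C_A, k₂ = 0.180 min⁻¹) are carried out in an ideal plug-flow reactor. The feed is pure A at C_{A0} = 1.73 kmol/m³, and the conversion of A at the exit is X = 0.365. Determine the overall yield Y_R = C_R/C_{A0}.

C_A = C_{A0}(1−X) = 1.099 kmol/m³.
Both paths are first order in A, so the instantaneous fraction to R is constant: dC_R/d(−C_A) = k₁/(k₁+k₂) = 0.5408.
C_R = 0.5408·(C_{A0}−C_A) = 0.5408×0.6315 = 0.341 kmol/m³.
Y_R = C_R/C_{A0} = 0.3415/1.73 = 0.197.

0.197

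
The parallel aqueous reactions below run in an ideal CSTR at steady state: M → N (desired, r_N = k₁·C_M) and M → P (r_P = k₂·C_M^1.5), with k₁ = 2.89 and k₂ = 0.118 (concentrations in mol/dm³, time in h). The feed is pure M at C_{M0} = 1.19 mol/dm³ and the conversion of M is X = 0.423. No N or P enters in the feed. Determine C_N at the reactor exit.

Exit C_M = C_{M0}(1−X) = 1.19×0.577 = 0.6866 mol/dm³.
In a CSTR the entire volume is at exit conditions, so r_N = 2.89×0.6866 = 1.984 and r_P = 0.118×0.6866^1.5 = 0.06714.
Fraction of consumed M going to N: r_N/(r_N+r_P) = 0.9673.
C_N = 0.9673·C_{M0}·X = 0.9673×1.19×0.423 = 0.487 mol/dm³.

0.487 mol/dm³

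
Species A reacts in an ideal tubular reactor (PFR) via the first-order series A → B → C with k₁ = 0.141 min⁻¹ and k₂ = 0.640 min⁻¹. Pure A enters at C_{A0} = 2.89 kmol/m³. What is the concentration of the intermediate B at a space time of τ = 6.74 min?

0.305 kmol/m³

The intermediate concentration in a first-order A→B→C sequence is C_B = k₁C_{A0}(e^(−k₁τ) − e^(−k₂τ))/(k₂−k₁).
e^(−k₁τ) = e^(−0.141×6.74) = e^(−0.9503) = 0.3866; e^(−k₂τ) = e^(−4.314) = 0.01339.
C_B = 0.141×2.89/(0.640−0.141) × (0.3866−0.01339) = 0.8166×0.3732 = 0.3048 kmol/m³.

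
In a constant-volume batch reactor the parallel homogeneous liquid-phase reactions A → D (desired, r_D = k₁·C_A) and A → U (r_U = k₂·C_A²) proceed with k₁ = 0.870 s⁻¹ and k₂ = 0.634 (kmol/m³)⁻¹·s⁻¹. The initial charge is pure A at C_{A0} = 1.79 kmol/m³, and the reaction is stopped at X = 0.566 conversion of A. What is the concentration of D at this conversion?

C_A = C_{A0}(1−X) = 0.7769 kmol/m³.
Along a PFR/batch, dC_D/dC_A = −r_D/(r_D+r_U) = −k₁/(k₁+k₂·C_A).
Integrating from C_{A0} to C_A: C_D = (0.870/0.634)·ln[(0.870+0.634·1.79)/(0.870+0.634·0.777)] = 1.372·ln(2.005/1.363) = 0.5300 kmol/m³.

0.530 kmol/m³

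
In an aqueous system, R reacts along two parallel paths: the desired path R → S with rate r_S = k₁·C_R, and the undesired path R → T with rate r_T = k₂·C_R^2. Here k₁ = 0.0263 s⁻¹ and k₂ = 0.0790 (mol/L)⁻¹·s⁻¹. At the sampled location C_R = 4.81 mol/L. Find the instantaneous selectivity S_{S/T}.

0.0692

S_{S/T} = r_S/r_T = (k₁·C_R)/(k₂·C_R^2) = (k₁/k₂)·C_R⁻¹.
= (0.0263×4.810) / (0.0790×4.810^2) = 0.1265/1.828 = 0.0692.
The undesired path is higher order in R, so low C_R (CSTR or dilute feed) favours S.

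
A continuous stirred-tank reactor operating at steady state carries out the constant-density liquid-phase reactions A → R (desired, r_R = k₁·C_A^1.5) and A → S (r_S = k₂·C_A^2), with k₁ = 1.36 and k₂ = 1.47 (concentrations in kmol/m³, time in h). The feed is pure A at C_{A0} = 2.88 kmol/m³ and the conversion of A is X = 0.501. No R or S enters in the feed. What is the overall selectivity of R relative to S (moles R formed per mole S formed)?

Exit C_A = C_{A0}(1−X) = 2.88×0.499 = 1.437 kmol/m³.
In a CSTR the entire volume is at exit conditions, so r_R = 1.36×1.437^1.5 = 2.343 and r_S = 1.47×1.437^2 = 3.036.
Overall selectivity = C_R/C_S = r_Rτ/(r_Sτ) = r_R/r_S = 0.772.

0.772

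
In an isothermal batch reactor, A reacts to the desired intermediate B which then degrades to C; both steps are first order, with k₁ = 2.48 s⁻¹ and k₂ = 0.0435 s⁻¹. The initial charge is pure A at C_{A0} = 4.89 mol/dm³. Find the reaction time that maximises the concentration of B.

The intermediate peaks when r₁ = r₂, i.e. k₁e^(−k₁t) = k₂e^(−k₂t), giving t_opt = ln(k₂/k₁)/(k₂−k₁).
= ln(0.0435/2.48)/(0.0435−2.48) = ln(0.01754)/-2.437 = -4.043/-2.437 = 1.66 s.

1.66 s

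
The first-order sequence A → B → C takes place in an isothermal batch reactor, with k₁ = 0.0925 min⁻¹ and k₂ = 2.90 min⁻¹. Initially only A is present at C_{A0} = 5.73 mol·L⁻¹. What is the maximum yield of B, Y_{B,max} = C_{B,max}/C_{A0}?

0.0285

At the optimum, C_{B,max}/C_{A0} = (k₁/k₂)^[k₂/(k₂−k₁)].
= (0.0925/2.90)^(2.90/(2.90−0.0925)) = (0.03190)^(1.033) = 0.02847.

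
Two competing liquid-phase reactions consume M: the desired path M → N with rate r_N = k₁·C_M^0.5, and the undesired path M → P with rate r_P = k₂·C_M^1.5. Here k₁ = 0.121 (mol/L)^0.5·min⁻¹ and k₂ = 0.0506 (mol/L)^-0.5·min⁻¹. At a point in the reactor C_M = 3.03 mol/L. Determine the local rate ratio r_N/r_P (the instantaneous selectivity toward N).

S_{N/P} = r_N/r_P = (k₁·C_M^0.5)/(k₂·C_M^1.5) = (k₁/k₂)·C_M⁻¹.
= (0.121×3.030^0.5) / (0.0506×3.030^1.5) = 0.2106/0.2669 = 0.789.
The undesired path is higher order in M, so low C_M (CSTR or dilute feed) favours N.

0.789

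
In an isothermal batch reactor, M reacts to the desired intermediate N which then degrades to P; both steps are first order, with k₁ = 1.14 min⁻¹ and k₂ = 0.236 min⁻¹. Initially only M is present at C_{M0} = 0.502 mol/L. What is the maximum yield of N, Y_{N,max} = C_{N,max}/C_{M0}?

0.663

At the optimum, C_{N,max}/C_{M0} = (k₁/k₂)^[k₂/(k₂−k₁)].
= (1.14/0.236)^(0.236/(0.236−1.14)) = (4.831)^(-0.2611) = 0.6629.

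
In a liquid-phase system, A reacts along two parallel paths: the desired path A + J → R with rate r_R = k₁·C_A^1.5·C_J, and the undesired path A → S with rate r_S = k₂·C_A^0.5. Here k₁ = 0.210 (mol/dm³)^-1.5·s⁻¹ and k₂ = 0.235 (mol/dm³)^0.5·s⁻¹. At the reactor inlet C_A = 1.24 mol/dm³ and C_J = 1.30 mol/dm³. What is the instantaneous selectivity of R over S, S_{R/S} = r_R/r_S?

S_{R/S} = r_R/r_S = (k₁·C_A^1.5·C_J)/(k₂·C_A^0.5) = (k₁/k₂)·C_A·C_J.
= (0.210×1.240^1.5×1.300) / (0.235×1.240^0.5) = 0.3770/0.2617 = 1.44.

1.44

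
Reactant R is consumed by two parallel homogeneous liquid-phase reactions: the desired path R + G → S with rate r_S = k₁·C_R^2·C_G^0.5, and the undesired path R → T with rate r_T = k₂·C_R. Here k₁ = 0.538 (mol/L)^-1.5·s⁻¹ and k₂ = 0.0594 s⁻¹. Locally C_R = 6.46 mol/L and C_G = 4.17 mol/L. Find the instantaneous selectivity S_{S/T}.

S_{S/T} = r_S/r_T = (k₁·C_R^2·C_G^0.5)/(k₂·C_R) = (k₁/k₂)·C_R·C_G^0.5.
= (0.538×6.460^2×4.170^0.5) / (0.0594×6.460) = 45.85/0.3837 = 119.
Since the desired path is higher order in R, keeping C_R high (PFR or concentrated feed) favours S.

119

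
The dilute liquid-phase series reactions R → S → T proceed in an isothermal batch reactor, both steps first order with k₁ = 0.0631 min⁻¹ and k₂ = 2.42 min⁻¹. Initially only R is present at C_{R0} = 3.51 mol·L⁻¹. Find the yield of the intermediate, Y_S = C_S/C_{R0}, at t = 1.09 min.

Solving the coupled first-order balances gives C_S(t) = [k₁/(k₂−k₁)]·C_{R0}·(e^(−k₁t) − e^(−k₂t)).
e^(−k₁t) = e^(−0.0631×1.09) = e^(−0.06878) = 0.9335; e^(−k₂t) = e^(−2.638) = 0.07152.
C_S = 0.0631×3.51/(2.42−0.0631) × (0.9335−0.07152) = 0.09397×0.8620 = 0.08100 mol·L⁻¹.
Y_S = C_S/C_{R0} = 0.08100/3.51 = 0.0231.

0.0231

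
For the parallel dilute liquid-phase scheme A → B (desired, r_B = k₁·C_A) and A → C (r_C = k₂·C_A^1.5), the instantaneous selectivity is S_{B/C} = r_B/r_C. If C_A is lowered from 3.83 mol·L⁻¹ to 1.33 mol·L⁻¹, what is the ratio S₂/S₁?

1.70

S_{B/C} = (k₁/k₂)·C_A^-0.5, so S₂/S₁ = (C_{A,2}/C_{A,1})^-0.5.
= (1.33/3.83)^(-0.5) = (0.3473)^(-0.5) = 1.70.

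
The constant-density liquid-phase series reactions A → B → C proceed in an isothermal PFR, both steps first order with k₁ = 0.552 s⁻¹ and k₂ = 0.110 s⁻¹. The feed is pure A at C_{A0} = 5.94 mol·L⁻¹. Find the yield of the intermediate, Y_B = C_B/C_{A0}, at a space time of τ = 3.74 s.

0.669

Solving the coupled first-order balances gives C_B(τ) = [k₁/(k₂−k₁)]·C_{A0}·(e^(−k₁τ) − e^(−k₂τ)).
e^(−k₁τ) = e^(−0.552×3.74) = e^(−2.064) = 0.1269; e^(−k₂τ) = e^(−0.4114) = 0.6627.
C_B = 0.552×5.94/(0.110−0.552) × (0.1269−0.6627) = (-7.418)×(-0.5358) = 3.975 mol·L⁻¹.
Y_B = C_B/C_{A0} = 3.975/5.94 = 0.669.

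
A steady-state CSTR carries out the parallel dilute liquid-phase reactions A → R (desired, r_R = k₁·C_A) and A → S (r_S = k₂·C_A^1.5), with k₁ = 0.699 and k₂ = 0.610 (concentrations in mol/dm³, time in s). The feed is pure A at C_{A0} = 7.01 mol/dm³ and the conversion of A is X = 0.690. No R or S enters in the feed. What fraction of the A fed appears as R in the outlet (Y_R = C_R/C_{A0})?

0.302

Exit C_A = C_{A0}(1−X) = 7.01×0.310 = 2.173 mol/dm³.
Rates in a CSTR are evaluated at the outlet concentration: r_R = 0.699×2.173 = 1.519, r_S = 0.610×2.173^1.5 = 1.954.
Fraction of consumed A going to R: r_R/(r_R+r_S) = 0.4374.
C_R = 0.4374·C_{A0}·X = 0.4374×7.01×0.690 = 2.12 mol/dm³; Y_R = C_R/C_{A0} = 0.302.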